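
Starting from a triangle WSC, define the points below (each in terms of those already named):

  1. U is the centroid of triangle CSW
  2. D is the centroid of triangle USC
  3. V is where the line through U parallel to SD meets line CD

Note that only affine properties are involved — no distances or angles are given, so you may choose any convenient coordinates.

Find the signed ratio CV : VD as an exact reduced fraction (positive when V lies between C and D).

Choose coordinates W = (0, 0), S = (1, 0), C = (0, 1).
1. U is the centroid of triangle CSW ⇒ U = (1/3, 1/3)
2. D is the centroid of triangle USC ⇒ D = (4/9, 4/9)
3. V is where the line through U parallel to SD meets line CD ⇒ V = (8/9, -1/9)
V = C + t·(D−C) with t = 2, so CV:VD = t:(1−t) = 2:-1

CV:VD = -2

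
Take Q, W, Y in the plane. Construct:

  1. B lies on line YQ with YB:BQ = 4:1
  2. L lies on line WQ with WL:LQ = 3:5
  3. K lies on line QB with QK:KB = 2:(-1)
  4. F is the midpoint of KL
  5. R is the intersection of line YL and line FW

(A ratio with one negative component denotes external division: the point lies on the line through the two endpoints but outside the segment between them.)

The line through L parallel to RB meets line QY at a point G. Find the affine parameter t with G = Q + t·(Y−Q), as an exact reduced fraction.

t = 1/13

Work in coordinates with Q = (0, 0), W = (1, 0), Y = (0, 1).
1. B lies on line YQ with YB:BQ = 4:1 ⇒ B = (0, 1/5)
2. L lies on line WQ with WL:LQ = 3:5 ⇒ L = (5/8, 0)
3. K lies on line QB with QK:KB = 2:(-1) ⇒ K = (0, 2/5)
4. F is the midpoint of KL ⇒ F = (5/16, 1/5)
5. R is the intersection of line YL and line FW ⇒ R = (13/24, 2/15)
through L parallel to RB: direction (-13/24, 1/15); meets QY at G = (0, 1/13)
G = Q + t·(Y−Q) with t = 1/13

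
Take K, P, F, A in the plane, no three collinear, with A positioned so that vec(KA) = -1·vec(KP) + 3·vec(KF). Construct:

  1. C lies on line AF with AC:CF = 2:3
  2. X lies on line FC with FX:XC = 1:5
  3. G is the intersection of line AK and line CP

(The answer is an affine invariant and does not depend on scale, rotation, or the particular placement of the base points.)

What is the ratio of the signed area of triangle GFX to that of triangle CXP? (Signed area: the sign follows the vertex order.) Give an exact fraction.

Work in coordinates with K = (0, 0), P = (1, 0), F = (0, 1), A = (-1, 3).
1. C lies on line AF with AC:CF = 2:3 ⇒ C = (-3/5, 11/5)
2. X lies on line FC with FX:XC = 1:5 ⇒ X = (-1/10, 6/5)
3. G is the intersection of line AK and line CP ⇒ G = (-11/13, 33/13)
2·[GFX] = 1/65, 2·[CXP] = 1/2
[GFX]:[CXP] = 1/65:1/2 = 2/65

[GFX]:[CXP] = 2/65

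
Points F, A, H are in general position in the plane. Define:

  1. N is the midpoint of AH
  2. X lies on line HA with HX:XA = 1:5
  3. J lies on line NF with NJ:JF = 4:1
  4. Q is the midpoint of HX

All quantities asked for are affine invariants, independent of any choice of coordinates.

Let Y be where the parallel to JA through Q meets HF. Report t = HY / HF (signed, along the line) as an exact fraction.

t = 2/27

Assign F = (0, 0), A = (1, 0), H = (0, 1) — the answer is frame-independent, so this choice is without loss of generality.
1. N is the midpoint of AH ⇒ N = (1/2, 1/2)
2. X lies on line HA with HX:XA = 1:5 ⇒ X = (1/6, 5/6)
3. J lies on line NF with NJ:JF = 4:1 ⇒ J = (1/10, 1/10)
4. Q is the midpoint of HX ⇒ Q = (1/12, 11/12)
through Q parallel to JA: direction (9/10, -1/10); meets HF at Y = (0, 25/27)
Y = H + t·(F−H) with t = 2/27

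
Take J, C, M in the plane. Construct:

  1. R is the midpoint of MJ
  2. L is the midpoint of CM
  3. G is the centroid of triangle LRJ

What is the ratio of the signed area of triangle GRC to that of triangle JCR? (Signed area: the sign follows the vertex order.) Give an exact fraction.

Work in coordinates with J = (0, 0), C = (1, 0), M = (0, 1).
1. R is the midpoint of MJ ⇒ R = (0, 1/2)
2. L is the midpoint of CM ⇒ L = (1/2, 1/2)
3. G is the centroid of triangle LRJ ⇒ G = (1/6, 1/3)
2·[GRC] = -1/12, 2·[JCR] = 1/2
[GRC]:[JCR] = -1/12:1/2 = -1/6

[GRC]:[JCR] = -1/6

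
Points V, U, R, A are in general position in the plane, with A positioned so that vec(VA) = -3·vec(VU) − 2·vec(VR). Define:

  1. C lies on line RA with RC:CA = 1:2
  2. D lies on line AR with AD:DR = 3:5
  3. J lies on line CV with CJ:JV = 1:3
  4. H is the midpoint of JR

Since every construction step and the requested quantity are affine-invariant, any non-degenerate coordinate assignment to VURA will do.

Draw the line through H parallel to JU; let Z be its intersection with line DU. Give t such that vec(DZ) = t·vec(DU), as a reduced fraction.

Assign V = (0, 0), U = (1, 0), R = (0, 1), A = (-3, -2) — the answer is frame-independent, so this choice is without loss of generality.
1. C lies on line RA with RC:CA = 1:2 ⇒ C = (-1, 0)
2. D lies on line AR with AD:DR = 3:5 ⇒ D = (-15/8, -7/8)
3. J lies on line CV with CJ:JV = 1:3 ⇒ J = (-3/4, 0)
4. H is the midpoint of JR ⇒ H = (-3/8, 1/2)
through H parallel to JU: direction (7/4, 0); meets DU at Z = (37/14, 1/2)
Z = D + t·(U−D) with t = 11/7

t = 11/7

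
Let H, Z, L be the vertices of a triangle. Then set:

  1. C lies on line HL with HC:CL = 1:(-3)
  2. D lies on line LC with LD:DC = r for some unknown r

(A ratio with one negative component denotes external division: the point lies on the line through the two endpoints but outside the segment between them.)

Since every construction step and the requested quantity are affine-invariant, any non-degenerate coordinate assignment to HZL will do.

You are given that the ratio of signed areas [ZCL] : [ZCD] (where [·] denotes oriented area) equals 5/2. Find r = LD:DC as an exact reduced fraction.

r = 3/2

Work in coordinates with H = (0, 0), Z = (1, 0), L = (0, 1).
1. C lies on line HL with HC:CL = 1:(-3) ⇒ C = (0, -1/2)
2. With LD:DC = r, write λ = r/(r+1) so D = L + λ·(C−L); D is affine-linear in λ
Every point depending on D is an affine combination of D and λ-independent points, so each such coordinate is linear in λ; the λ² term in each signed area is a multiple of (C−L)×(C−L) = 0, so 2·[ZCL] and 2·[ZCD] are each linear in λ. Evaluating at λ=0 and λ=1:
  2·[ZCL] = -3/2,   2·[ZCD] = 3/2·λ − 3/2
So [ZCL]:[ZCD] = (-3/2) / (3/2·λ − 3/2). Setting this equal to 5/2:
  -3/2 = 5/2·(3/2·λ − 3/2)  ⇒  λ = 3/5
Then r = λ/(1−λ) = (3/5)/(2/5) = 3/2. Check: with r = 3/2, D = (0, 1/10) and [ZCL]:[ZCD] = 5/2 as required.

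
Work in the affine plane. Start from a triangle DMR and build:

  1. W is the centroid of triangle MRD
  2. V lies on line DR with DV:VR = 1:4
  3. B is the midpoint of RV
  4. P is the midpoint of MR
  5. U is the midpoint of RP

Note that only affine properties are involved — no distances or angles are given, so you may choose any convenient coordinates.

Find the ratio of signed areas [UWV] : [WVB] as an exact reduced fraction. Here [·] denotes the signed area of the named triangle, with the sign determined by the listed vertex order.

[UWV]:[WVB] = 9/8

Set D = (0, 0), M = (1, 0), R = (0, 1); any affine frame gives the same invariant.
1. W is the centroid of triangle MRD ⇒ W = (1/3, 1/3)
2. V lies on line DR with DV:VR = 1:4 ⇒ V = (0, 1/5)
3. B is the midpoint of RV ⇒ B = (0, 3/5)
4. P is the midpoint of MR ⇒ P = (1/2, 1/2)
5. U is the midpoint of RP ⇒ U = (1/4, 3/4)
2·[UWV] = -3/20, 2·[WVB] = -2/15
[UWV]:[WVB] = -3/20:-2/15 = 9/8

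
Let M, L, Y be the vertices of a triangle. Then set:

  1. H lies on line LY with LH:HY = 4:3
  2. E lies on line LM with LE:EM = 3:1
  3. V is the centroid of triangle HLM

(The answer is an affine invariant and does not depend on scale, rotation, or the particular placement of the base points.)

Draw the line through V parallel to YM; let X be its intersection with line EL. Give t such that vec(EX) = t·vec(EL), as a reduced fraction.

Set M = (0, 0), L = (1, 0), Y = (0, 1); any affine frame gives the same invariant.
1. H lies on line LY with LH:HY = 4:3 ⇒ H = (3/7, 4/7)
2. E lies on line LM with LE:EM = 3:1 ⇒ E = (1/4, 0)
3. V is the centroid of triangle HLM ⇒ V = (10/21, 4/21)
through V parallel to YM: direction (0, -1); meets EL at X = (10/21, 0)
X = E + t·(L−E) with t = 19/63

t = 19/63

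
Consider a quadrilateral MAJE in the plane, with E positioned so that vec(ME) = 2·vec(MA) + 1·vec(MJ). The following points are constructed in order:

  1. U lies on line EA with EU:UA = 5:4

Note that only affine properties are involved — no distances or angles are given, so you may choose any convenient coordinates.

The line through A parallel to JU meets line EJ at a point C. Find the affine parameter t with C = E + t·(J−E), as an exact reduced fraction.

t = 9/5

Choose coordinates M = (0, 0), A = (1, 0), J = (0, 1), E = (2, 1).
1. U lies on line EA with EU:UA = 5:4 ⇒ U = (13/9, 4/9)
through A parallel to JU: direction (13/9, -5/9); meets EJ at C = (-8/5, 1)
C = E + t·(J−E) with t = 9/5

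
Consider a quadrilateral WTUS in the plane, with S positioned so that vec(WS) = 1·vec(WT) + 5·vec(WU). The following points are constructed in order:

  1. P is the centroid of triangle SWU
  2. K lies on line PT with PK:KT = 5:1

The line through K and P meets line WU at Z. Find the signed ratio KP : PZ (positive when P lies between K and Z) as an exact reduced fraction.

KP:PZ = 5/3

Work in coordinates with W = (0, 0), T = (1, 0), U = (0, 1), S = (1, 5).
1. P is the centroid of triangle SWU ⇒ P = (1/3, 2)
2. K lies on line PT with PK:KT = 5:1 ⇒ K = (8/9, 1/3)
line KP meets WU at Z = (0, 3)
P = K + t·(Z−K) with t = 5/8, so KP:PZ = 5/8:3/8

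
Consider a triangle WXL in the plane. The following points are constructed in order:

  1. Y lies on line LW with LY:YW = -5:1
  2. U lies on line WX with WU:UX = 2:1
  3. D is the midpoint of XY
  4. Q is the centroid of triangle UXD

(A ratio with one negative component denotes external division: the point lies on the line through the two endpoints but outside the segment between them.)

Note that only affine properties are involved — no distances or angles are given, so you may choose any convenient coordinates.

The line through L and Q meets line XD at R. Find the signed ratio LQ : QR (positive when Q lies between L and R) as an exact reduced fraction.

Assign W = (0, 0), X = (1, 0), L = (0, 1) — the answer is frame-independent, so this choice is without loss of generality.
1. Y lies on line LW with LY:YW = -5:1 ⇒ Y = (0, -1/4)
2. U lies on line WX with WU:UX = 2:1 ⇒ U = (2/3, 0)
3. D is the midpoint of XY ⇒ D = (1/2, -1/8)
4. Q is the centroid of triangle UXD ⇒ Q = (13/18, -1/24)
line LQ meets XD at R = (65/88, -23/352)
Q = L + t·(R−L) with t = 44/45, so LQ:QR = 44/45:1/45

LQ:QR = 44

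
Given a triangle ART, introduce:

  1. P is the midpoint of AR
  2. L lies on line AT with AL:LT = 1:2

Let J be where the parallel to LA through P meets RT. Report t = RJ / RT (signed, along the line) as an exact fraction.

Assign A = (0, 0), R = (1, 0), T = (0, 1) — the answer is frame-independent, so this choice is without loss of generality.
1. P is the midpoint of AR ⇒ P = (1/2, 0)
2. L lies on line AT with AL:LT = 1:2 ⇒ L = (0, 1/3)
through P parallel to LA: direction (0, -1/3); meets RT at J = (1/2, 1/2)
J = R + t·(T−R) with t = 1/2

t = 1/2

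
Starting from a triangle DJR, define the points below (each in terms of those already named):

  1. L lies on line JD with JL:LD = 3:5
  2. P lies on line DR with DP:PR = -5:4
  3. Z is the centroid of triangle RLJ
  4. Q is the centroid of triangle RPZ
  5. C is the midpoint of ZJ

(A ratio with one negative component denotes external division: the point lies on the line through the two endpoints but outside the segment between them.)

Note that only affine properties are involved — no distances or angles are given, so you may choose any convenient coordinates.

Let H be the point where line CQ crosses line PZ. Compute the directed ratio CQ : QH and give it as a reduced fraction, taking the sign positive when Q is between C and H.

Choose coordinates D = (0, 0), J = (1, 0), R = (0, 1).
1. L lies on line JD with JL:LD = 3:5 ⇒ L = (5/8, 0)
2. P lies on line DR with DP:PR = -5:4 ⇒ P = (0, 5)
3. Z is the centroid of triangle RLJ ⇒ Z = (13/24, 1/3)
4. Q is the centroid of triangle RPZ ⇒ Q = (13/72, 19/9)
5. C is the midpoint of ZJ ⇒ C = (37/48, 1/6)
line CQ meets PZ at H = (169/392, 9/7)
Q = C + t·(H−C) with t = 245/141, so CQ:QH = 245/141:-104/141

CQ:QH = -245/104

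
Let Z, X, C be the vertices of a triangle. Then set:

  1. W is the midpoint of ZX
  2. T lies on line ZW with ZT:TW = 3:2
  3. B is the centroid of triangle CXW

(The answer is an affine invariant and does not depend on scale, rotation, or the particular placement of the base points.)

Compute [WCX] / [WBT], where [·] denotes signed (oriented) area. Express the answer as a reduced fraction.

[WCX]:[WBT] = -15/2

Choose coordinates Z = (0, 0), X = (1, 0), C = (0, 1).
1. W is the midpoint of ZX ⇒ W = (1/2, 0)
2. T lies on line ZW with ZT:TW = 3:2 ⇒ T = (3/10, 0)
3. B is the centroid of triangle CXW ⇒ B = (1/2, 1/3)
2·[WCX] = -1/2, 2·[WBT] = 1/15
[WCX]:[WBT] = -1/2:1/15 = -15/2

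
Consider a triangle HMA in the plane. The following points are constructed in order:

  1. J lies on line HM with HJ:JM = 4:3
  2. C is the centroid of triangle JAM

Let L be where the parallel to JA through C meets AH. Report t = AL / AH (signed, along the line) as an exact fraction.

t = -1/4

Work in coordinates with H = (0, 0), M = (1, 0), A = (0, 1).
1. J lies on line HM with HJ:JM = 4:3 ⇒ J = (4/7, 0)
2. C is the centroid of triangle JAM ⇒ C = (11/21, 1/3)
through C parallel to JA: direction (-4/7, 1); meets AH at L = (0, 5/4)
L = A + t·(H−A) with t = -1/4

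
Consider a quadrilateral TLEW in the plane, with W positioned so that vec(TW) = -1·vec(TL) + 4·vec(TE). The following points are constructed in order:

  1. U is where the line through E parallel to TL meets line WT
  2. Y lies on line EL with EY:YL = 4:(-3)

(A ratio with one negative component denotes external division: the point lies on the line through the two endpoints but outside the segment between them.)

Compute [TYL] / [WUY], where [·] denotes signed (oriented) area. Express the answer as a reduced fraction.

[TYL]:[WUY] = 4/13

Assign T = (0, 0), L = (1, 0), E = (0, 1), W = (-1, 4) — the answer is frame-independent, so this choice is without loss of generality.
1. U is where the line through E parallel to TL meets line WT ⇒ U = (-1/4, 1)
2. Y lies on line EL with EY:YL = 4:(-3) ⇒ Y = (4, -3)
2·[TYL] = 3, 2·[WUY] = 39/4
[TYL]:[WUY] = 3:39/4 = 4/13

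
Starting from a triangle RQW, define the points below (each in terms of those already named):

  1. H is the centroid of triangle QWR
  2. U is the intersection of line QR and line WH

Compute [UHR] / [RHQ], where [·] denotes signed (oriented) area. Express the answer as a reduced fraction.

Work in coordinates with R = (0, 0), Q = (1, 0), W = (0, 1).
1. H is the centroid of triangle QWR ⇒ H = (1/3, 1/3)
2. U is the intersection of line QR and line WH ⇒ U = (1/2, 0)
2·[UHR] = 1/6, 2·[RHQ] = -1/3
[UHR]:[RHQ] = 1/6:-1/3 = -1/2

[UHR]:[RHQ] = -1/2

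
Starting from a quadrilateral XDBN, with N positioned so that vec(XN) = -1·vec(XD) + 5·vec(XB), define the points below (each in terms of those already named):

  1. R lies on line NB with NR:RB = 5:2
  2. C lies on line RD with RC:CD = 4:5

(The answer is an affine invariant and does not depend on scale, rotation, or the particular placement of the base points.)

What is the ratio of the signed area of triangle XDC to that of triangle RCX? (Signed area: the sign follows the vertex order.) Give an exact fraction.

[XDC]:[RCX] = -5/4

Choose coordinates X = (0, 0), D = (1, 0), B = (0, 1), N = (-1, 5).
1. R lies on line NB with NR:RB = 5:2 ⇒ R = (-2/7, 15/7)
2. C lies on line RD with RC:CD = 4:5 ⇒ C = (2/7, 25/21)
2·[XDC] = 25/21, 2·[RCX] = -20/21
[XDC]:[RCX] = 25/21:-20/21 = -5/4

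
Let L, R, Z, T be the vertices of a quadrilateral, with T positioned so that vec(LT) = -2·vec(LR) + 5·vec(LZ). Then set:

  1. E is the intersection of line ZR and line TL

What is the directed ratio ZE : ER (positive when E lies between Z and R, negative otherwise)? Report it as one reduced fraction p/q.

Set L = (0, 0), R = (1, 0), Z = (0, 1), T = (-2, 5); any affine frame gives the same invariant.
1. E is the intersection of line ZR and line TL ⇒ E = (-2/3, 5/3)
E = Z + t·(R−Z) with t = -2/3, so ZE:ER = t:(1−t) = -2/3:5/3

ZE:ER = -2/5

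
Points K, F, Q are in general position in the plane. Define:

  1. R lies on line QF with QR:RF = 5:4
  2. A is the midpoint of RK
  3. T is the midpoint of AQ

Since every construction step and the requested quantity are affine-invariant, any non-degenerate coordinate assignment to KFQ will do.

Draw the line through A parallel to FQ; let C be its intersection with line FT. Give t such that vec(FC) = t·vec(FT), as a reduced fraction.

Set K = (0, 0), F = (1, 0), Q = (0, 1); any affine frame gives the same invariant.
1. R lies on line QF with QR:RF = 5:4 ⇒ R = (5/9, 4/9)
2. A is the midpoint of RK ⇒ A = (5/18, 2/9)
3. T is the midpoint of AQ ⇒ T = (5/36, 11/18)
through A parallel to FQ: direction (-1, 1); meets FT at C = (-13/18, 11/9)
C = F + t·(T−F) with t = 2

t = 2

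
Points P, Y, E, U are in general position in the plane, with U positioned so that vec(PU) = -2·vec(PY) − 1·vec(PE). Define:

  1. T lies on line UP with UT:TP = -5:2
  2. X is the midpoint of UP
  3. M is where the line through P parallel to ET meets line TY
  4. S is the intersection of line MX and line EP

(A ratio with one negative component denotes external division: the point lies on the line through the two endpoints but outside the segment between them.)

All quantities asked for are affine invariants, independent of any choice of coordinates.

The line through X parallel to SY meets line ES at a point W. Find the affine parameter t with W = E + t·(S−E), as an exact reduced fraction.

t = 39/46

Assign P = (0, 0), Y = (1, 0), E = (0, 1), U = (-2, -1) — the answer is frame-independent, so this choice is without loss of generality.
1. T lies on line UP with UT:TP = -5:2 ⇒ T = (4/3, 2/3)
2. X is the midpoint of UP ⇒ X = (-1, -1/2)
3. M is where the line through P parallel to ET meets line TY ⇒ M = (8/9, -2/9)
4. S is the intersection of line MX and line EP ⇒ S = (0, -6/17)
through X parallel to SY: direction (1, 6/17); meets ES at W = (0, -5/34)
W = E + t·(S−E) with t = 39/46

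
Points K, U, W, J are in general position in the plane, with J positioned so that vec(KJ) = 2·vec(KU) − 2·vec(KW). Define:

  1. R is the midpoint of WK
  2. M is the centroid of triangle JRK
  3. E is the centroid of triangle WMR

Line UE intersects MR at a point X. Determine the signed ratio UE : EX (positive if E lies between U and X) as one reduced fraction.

Choose coordinates K = (0, 0), U = (1, 0), W = (0, 1), J = (2, -2).
1. R is the midpoint of WK ⇒ R = (0, 1/2)
2. M is the centroid of triangle JRK ⇒ M = (2/3, -1/2)
3. E is the centroid of triangle WMR ⇒ E = (2/9, 1/3)
line UE meets MR at X = (1/15, 2/5)
E = U + t·(X−U) with t = 5/6, so UE:EX = 5/6:1/6

UE:EX = 5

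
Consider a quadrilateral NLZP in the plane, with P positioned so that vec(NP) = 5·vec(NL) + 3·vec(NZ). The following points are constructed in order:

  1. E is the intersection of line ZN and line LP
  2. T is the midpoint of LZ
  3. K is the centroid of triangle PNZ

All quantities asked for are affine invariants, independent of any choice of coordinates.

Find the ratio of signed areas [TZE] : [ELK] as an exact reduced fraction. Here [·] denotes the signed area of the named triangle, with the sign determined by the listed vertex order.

[TZE]:[ELK] = 21/20

Assign N = (0, 0), L = (1, 0), Z = (0, 1), P = (5, 3) — the answer is frame-independent, so this choice is without loss of generality.
1. E is the intersection of line ZN and line LP ⇒ E = (0, -3/4)
2. T is the midpoint of LZ ⇒ T = (1/2, 1/2)
3. K is the centroid of triangle PNZ ⇒ K = (5/3, 4/3)
2·[TZE] = 7/8, 2·[ELK] = 5/6
[TZE]:[ELK] = 7/8:5/6 = 21/20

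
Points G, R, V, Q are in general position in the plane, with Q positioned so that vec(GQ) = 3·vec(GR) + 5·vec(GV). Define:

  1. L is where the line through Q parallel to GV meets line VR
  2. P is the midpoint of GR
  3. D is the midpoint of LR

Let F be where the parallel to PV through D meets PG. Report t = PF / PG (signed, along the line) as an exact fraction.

t = -2

Work in coordinates with G = (0, 0), R = (1, 0), V = (0, 1), Q = (3, 5).
1. L is where the line through Q parallel to GV meets line VR ⇒ L = (3, -2)
2. P is the midpoint of GR ⇒ P = (1/2, 0)
3. D is the midpoint of LR ⇒ D = (2, -1)
through D parallel to PV: direction (-1/2, 1); meets PG at F = (3/2, 0)
F = P + t·(G−P) with t = -2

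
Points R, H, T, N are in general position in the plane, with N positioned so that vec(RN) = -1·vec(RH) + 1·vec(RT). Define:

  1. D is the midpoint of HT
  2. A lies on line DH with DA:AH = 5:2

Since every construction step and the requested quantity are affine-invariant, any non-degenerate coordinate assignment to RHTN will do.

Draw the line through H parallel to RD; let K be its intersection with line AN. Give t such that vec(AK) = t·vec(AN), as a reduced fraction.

t = -2/19

Work in coordinates with R = (0, 0), H = (1, 0), T = (0, 1), N = (-1, 1).
1. D is the midpoint of HT ⇒ D = (1/2, 1/2)
2. A lies on line DH with DA:AH = 5:2 ⇒ A = (6/7, 1/7)
through H parallel to RD: direction (1/2, 1/2); meets AN at K = (20/19, 1/19)
K = A + t·(N−A) with t = -2/19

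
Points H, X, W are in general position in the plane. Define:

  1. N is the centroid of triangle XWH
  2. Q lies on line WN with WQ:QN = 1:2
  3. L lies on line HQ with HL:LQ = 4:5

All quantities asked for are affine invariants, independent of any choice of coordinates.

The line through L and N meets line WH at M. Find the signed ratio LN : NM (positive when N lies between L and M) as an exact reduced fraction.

LN:NM = -23/27

Work in coordinates with H = (0, 0), X = (1, 0), W = (0, 1).
1. N is the centroid of triangle XWH ⇒ N = (1/3, 1/3)
2. Q lies on line WN with WQ:QN = 1:2 ⇒ Q = (1/9, 7/9)
3. L lies on line HQ with HL:LQ = 4:5 ⇒ L = (4/81, 28/81)
line LN meets WH at M = (0, 8/23)
N = L + t·(M−L) with t = -23/4, so LN:NM = -23/4:27/4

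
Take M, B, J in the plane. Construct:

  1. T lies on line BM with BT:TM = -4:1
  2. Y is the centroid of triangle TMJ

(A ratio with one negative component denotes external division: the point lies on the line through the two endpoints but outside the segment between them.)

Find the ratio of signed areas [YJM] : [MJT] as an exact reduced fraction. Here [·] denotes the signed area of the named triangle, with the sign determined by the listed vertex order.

[YJM]:[MJT] = -1/3

Work in coordinates with M = (0, 0), B = (1, 0), J = (0, 1).
1. T lies on line BM with BT:TM = -4:1 ⇒ T = (-1/3, 0)
2. Y is the centroid of triangle TMJ ⇒ Y = (-1/9, 1/3)
2·[YJM] = -1/9, 2·[MJT] = 1/3
[YJM]:[MJT] = -1/9:1/3 = -1/3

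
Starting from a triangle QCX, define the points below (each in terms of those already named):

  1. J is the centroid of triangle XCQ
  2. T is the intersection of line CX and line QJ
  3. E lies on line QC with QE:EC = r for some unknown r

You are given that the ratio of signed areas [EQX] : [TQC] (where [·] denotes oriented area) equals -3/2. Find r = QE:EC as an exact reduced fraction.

r = 3

Work in coordinates with Q = (0, 0), C = (1, 0), X = (0, 1).
1. J is the centroid of triangle XCQ ⇒ J = (1/3, 1/3)
2. T is the intersection of line CX and line QJ ⇒ T = (1/2, 1/2)
3. With QE:EC = r, write λ = r/(r+1) so E = Q + λ·(C−Q); E is affine-linear in λ
Every point depending on E is an affine combination of E and λ-independent points, so each such coordinate is linear in λ; the λ² term in each signed area is a multiple of (C−Q)×(C−Q) = 0, so 2·[EQX] and 2·[TQC] are each linear in λ. Evaluating at λ=0 and λ=1:
  2·[EQX] = −λ,   2·[TQC] = 1/2
So [EQX]:[TQC] = (−λ) / (1/2). Setting this equal to -3/2:
  −λ = -3/2·(1/2)  ⇒  λ = 3/4
Then r = λ/(1−λ) = (3/4)/(1/4) = 3. Check: with r = 3, E = (3/4, 0) and [EQX]:[TQC] = -3/2 as required.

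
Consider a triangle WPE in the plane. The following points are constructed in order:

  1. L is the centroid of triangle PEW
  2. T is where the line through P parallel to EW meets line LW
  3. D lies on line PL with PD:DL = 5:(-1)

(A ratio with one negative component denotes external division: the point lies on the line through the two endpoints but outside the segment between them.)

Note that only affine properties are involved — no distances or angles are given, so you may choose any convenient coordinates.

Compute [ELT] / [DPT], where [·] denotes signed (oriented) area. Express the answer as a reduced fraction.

Choose coordinates W = (0, 0), P = (1, 0), E = (0, 1).
1. L is the centroid of triangle PEW ⇒ L = (1/3, 1/3)
2. T is where the line through P parallel to EW meets line LW ⇒ T = (1, 1)
3. D lies on line PL with PD:DL = 5:(-1) ⇒ D = (1/6, 5/12)
2·[ELT] = 2/3, 2·[DPT] = 5/6
[ELT]:[DPT] = 2/3:5/6 = 4/5

[ELT]:[DPT] = 4/5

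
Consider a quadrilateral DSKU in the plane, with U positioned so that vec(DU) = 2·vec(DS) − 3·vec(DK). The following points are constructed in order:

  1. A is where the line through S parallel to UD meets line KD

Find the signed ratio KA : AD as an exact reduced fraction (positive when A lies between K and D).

KA:AD = -1/3

Set D = (0, 0), S = (1, 0), K = (0, 1), U = (2, -3); any affine frame gives the same invariant.
1. A is where the line through S parallel to UD meets line KD ⇒ A = (0, 3/2)
A = K + t·(D−K) with t = -1/2, so KA:AD = t:(1−t) = -1/2:3/2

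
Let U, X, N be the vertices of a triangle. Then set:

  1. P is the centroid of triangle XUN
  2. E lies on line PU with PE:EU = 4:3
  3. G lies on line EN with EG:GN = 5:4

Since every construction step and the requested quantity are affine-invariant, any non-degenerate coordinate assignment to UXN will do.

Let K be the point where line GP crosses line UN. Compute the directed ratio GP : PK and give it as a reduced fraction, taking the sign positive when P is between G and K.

GP:PK = -17/21

Choose coordinates U = (0, 0), X = (1, 0), N = (0, 1).
1. P is the centroid of triangle XUN ⇒ P = (1/3, 1/3)
2. E lies on line PU with PE:EU = 4:3 ⇒ E = (1/7, 1/7)
3. G lies on line EN with EG:GN = 5:4 ⇒ G = (4/63, 13/21)
line GP meets UN at K = (0, 35/51)
P = G + t·(K−G) with t = -17/4, so GP:PK = -17/4:21/4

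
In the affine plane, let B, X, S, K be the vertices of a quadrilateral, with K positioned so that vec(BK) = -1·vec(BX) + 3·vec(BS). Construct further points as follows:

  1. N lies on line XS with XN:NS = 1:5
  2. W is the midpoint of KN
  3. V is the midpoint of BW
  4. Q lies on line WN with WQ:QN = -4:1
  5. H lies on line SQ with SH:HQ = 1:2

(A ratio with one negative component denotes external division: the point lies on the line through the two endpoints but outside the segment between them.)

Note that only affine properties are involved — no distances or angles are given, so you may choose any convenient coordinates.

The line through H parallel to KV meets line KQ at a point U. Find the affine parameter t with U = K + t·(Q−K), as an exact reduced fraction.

t = 11/24

Set B = (0, 0), X = (1, 0), S = (0, 1), K = (-1, 3); any affine frame gives the same invariant.
1. N lies on line XS with XN:NS = 1:5 ⇒ N = (5/6, 1/6)
2. W is the midpoint of KN ⇒ W = (-1/12, 19/12)
3. V is the midpoint of BW ⇒ V = (-1/24, 19/24)
4. Q lies on line WN with WQ:QN = -4:1 ⇒ Q = (41/36, -11/36)
5. H lies on line SQ with SH:HQ = 1:2 ⇒ H = (41/108, 61/108)
through H parallel to KV: direction (23/24, -53/24); meets KQ at U = (-17/864, 1283/864)
U = K + t·(Q−K) with t = 11/24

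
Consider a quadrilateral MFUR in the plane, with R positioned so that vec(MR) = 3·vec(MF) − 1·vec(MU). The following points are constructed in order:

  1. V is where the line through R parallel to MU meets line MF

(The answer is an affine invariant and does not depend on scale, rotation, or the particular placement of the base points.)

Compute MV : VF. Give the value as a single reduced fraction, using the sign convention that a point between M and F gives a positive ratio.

Work in coordinates with M = (0, 0), F = (1, 0), U = (0, 1), R = (3, -1).
1. V is where the line through R parallel to MU meets line MF ⇒ V = (3, 0)
V = M + t·(F−M) with t = 3, so MV:VF = t:(1−t) = 3:-2

MV:VF = -3/2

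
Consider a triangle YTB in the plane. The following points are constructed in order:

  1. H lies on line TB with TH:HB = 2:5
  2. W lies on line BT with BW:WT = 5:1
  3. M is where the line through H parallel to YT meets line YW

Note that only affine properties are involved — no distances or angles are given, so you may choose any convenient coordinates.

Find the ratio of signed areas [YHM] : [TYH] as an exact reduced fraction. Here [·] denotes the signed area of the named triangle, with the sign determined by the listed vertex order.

[YHM]:[TYH] = 5/7

Set Y = (0, 0), T = (1, 0), B = (0, 1); any affine frame gives the same invariant.
1. H lies on line TB with TH:HB = 2:5 ⇒ H = (5/7, 2/7)
2. W lies on line BT with BW:WT = 5:1 ⇒ W = (5/6, 1/6)
3. M is where the line through H parallel to YT meets line YW ⇒ M = (10/7, 2/7)
2·[YHM] = -10/49, 2·[TYH] = -2/7
[YHM]:[TYH] = -10/49:-2/7 = 5/7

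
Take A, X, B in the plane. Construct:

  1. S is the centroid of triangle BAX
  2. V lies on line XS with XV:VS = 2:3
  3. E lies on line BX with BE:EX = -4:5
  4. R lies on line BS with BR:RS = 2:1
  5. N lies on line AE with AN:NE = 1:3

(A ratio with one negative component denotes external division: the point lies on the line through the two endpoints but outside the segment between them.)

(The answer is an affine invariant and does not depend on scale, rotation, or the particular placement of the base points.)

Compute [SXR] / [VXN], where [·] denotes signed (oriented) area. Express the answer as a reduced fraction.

[SXR]:[VXN] = 5/3

Work in coordinates with A = (0, 0), X = (1, 0), B = (0, 1).
1. S is the centroid of triangle BAX ⇒ S = (1/3, 1/3)
2. V lies on line XS with XV:VS = 2:3 ⇒ V = (11/15, 2/15)
3. E lies on line BX with BE:EX = -4:5 ⇒ E = (-4, 5)
4. R lies on line BS with BR:RS = 2:1 ⇒ R = (2/9, 5/9)
5. N lies on line AE with AN:NE = 1:3 ⇒ N = (-1, 5/4)
2·[SXR] = 1/9, 2·[VXN] = 1/15
[SXR]:[VXN] = 1/9:1/15 = 5/3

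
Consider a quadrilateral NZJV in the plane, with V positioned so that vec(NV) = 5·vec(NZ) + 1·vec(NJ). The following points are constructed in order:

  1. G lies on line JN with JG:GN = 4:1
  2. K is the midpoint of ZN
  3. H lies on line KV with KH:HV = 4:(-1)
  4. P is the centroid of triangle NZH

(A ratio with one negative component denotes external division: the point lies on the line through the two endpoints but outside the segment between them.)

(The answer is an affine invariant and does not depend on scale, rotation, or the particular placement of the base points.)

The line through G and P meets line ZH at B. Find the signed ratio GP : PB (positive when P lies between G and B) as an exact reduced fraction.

GP:PB = 179/40

Set N = (0, 0), Z = (1, 0), J = (0, 1), V = (5, 1); any affine frame gives the same invariant.
1. G lies on line JN with JG:GN = 4:1 ⇒ G = (0, 1/5)
2. K is the midpoint of ZN ⇒ K = (1/2, 0)
3. H lies on line KV with KH:HV = 4:(-1) ⇒ H = (13/2, 4/3)
4. P is the centroid of triangle NZH ⇒ P = (5/2, 4/9)
line GP meets ZH at B = (1095/358, 268/537)
P = G + t·(B−G) with t = 179/219, so GP:PB = 179/219:40/219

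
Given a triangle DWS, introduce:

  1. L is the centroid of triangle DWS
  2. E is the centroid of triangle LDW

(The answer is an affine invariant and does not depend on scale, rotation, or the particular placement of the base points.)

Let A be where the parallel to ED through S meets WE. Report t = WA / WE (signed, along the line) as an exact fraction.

Set D = (0, 0), W = (1, 0), S = (0, 1); any affine frame gives the same invariant.
1. L is the centroid of triangle DWS ⇒ L = (1/3, 1/3)
2. E is the centroid of triangle LDW ⇒ E = (4/9, 1/9)
through S parallel to ED: direction (-4/9, -1/9); meets WE at A = (-16/9, 5/9)
A = W + t·(E−W) with t = 5

t = 5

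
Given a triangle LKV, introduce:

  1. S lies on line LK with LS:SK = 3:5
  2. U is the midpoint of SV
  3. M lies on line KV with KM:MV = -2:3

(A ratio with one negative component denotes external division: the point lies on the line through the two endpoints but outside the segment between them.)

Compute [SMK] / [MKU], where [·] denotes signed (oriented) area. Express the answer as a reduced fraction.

Work in coordinates with L = (0, 0), K = (1, 0), V = (0, 1).
1. S lies on line LK with LS:SK = 3:5 ⇒ S = (3/8, 0)
2. U is the midpoint of SV ⇒ U = (3/16, 1/2)
3. M lies on line KV with KM:MV = -2:3 ⇒ M = (3, -2)
2·[SMK] = 5/4, 2·[MKU] = 5/8
[SMK]:[MKU] = 5/4:5/8 = 2

[SMK]:[MKU] = 2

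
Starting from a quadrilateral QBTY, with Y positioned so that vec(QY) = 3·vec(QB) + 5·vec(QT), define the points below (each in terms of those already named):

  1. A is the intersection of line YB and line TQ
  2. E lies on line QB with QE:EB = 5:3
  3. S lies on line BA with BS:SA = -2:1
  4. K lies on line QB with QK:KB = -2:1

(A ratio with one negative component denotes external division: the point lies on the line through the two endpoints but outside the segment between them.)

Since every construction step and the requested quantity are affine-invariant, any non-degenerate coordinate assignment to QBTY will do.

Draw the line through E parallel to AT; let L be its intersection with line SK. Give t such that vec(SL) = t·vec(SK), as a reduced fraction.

Work in coordinates with Q = (0, 0), B = (1, 0), T = (0, 1), Y = (3, 5).
1. A is the intersection of line YB and line TQ ⇒ A = (0, -5/2)
2. E lies on line QB with QE:EB = 5:3 ⇒ E = (5/8, 0)
3. S lies on line BA with BS:SA = -2:1 ⇒ S = (-1, -5)
4. K lies on line QB with QK:KB = -2:1 ⇒ K = (2, 0)
through E parallel to AT: direction (0, 7/2); meets SK at L = (5/8, -55/24)
L = S + t·(K−S) with t = 13/24

t = 13/24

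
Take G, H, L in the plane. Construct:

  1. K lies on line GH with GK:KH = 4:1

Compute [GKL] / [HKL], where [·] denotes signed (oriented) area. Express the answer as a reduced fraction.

[GKL]:[HKL] = -4

Set G = (0, 0), H = (1, 0), L = (0, 1); any affine frame gives the same invariant.
1. K lies on line GH with GK:KH = 4:1 ⇒ K = (4/5, 0)
2·[GKL] = 4/5, 2·[HKL] = -1/5
[GKL]:[HKL] = 4/5:-1/5 = -4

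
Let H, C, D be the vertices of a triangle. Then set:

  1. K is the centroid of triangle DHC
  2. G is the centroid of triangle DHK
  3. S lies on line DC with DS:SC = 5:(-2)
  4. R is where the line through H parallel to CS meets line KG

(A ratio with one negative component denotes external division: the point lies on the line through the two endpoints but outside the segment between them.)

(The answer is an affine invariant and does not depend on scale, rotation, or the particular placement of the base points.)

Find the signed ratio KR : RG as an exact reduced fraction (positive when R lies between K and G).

Work in coordinates with H = (0, 0), C = (1, 0), D = (0, 1).
1. K is the centroid of triangle DHC ⇒ K = (1/3, 1/3)
2. G is the centroid of triangle DHK ⇒ G = (1/9, 4/9)
3. S lies on line DC with DS:SC = 5:(-2) ⇒ S = (5/3, -2/3)
4. R is where the line through H parallel to CS meets line KG ⇒ R = (-1, 1)
R = K + t·(G−K) with t = 6, so KR:RG = t:(1−t) = 6:-5

KR:RG = -6/5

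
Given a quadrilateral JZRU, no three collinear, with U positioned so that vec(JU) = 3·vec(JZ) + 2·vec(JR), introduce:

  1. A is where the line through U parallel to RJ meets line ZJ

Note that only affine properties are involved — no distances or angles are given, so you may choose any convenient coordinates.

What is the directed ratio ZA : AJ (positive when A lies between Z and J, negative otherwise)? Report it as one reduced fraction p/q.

ZA:AJ = -2/3

Work in coordinates with J = (0, 0), Z = (1, 0), R = (0, 1), U = (3, 2).
1. A is where the line through U parallel to RJ meets line ZJ ⇒ A = (3, 0)
A = Z + t·(J−Z) with t = -2, so ZA:AJ = t:(1−t) = -2:3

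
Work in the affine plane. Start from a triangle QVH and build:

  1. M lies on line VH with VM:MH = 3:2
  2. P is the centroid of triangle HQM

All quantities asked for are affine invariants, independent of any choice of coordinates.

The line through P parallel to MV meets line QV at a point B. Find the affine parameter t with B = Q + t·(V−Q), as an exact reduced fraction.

Choose coordinates Q = (0, 0), V = (1, 0), H = (0, 1).
1. M lies on line VH with VM:MH = 3:2 ⇒ M = (2/5, 3/5)
2. P is the centroid of triangle HQM ⇒ P = (2/15, 8/15)
through P parallel to MV: direction (3/5, -3/5); meets QV at B = (2/3, 0)
B = Q + t·(V−Q) with t = 2/3

t = 2/3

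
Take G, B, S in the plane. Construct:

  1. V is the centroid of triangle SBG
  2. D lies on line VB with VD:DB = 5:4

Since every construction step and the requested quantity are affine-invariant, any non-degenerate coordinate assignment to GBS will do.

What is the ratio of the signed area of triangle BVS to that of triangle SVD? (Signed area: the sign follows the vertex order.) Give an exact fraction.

Set G = (0, 0), B = (1, 0), S = (0, 1); any affine frame gives the same invariant.
1. V is the centroid of triangle SBG ⇒ V = (1/3, 1/3)
2. D lies on line VB with VD:DB = 5:4 ⇒ D = (19/27, 4/27)
2·[BVS] = -1/3, 2·[SVD] = 5/27
[BVS]:[SVD] = -1/3:5/27 = -9/5

[BVS]:[SVD] = -9/5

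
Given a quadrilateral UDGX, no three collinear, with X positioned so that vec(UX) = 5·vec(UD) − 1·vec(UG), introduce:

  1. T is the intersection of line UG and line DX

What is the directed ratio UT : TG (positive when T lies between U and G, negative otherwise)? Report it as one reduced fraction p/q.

UT:TG = 1/3

Assign U = (0, 0), D = (1, 0), G = (0, 1), X = (5, -1) — the answer is frame-independent, so this choice is without loss of generality.
1. T is the intersection of line UG and line DX ⇒ T = (0, 1/4)
T = U + t·(G−U) with t = 1/4, so UT:TG = t:(1−t) = 1/4:3/4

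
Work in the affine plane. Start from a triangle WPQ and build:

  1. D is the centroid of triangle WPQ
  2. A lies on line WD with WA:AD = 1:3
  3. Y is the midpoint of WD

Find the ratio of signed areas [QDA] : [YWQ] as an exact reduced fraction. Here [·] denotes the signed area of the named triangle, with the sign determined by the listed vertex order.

Choose coordinates W = (0, 0), P = (1, 0), Q = (0, 1).
1. D is the centroid of triangle WPQ ⇒ D = (1/3, 1/3)
2. A lies on line WD with WA:AD = 1:3 ⇒ A = (1/12, 1/12)
3. Y is the midpoint of WD ⇒ Y = (1/6, 1/6)
2·[QDA] = -1/4, 2·[YWQ] = -1/6
[QDA]:[YWQ] = -1/4:-1/6 = 3/2

[QDA]:[YWQ] = 3/2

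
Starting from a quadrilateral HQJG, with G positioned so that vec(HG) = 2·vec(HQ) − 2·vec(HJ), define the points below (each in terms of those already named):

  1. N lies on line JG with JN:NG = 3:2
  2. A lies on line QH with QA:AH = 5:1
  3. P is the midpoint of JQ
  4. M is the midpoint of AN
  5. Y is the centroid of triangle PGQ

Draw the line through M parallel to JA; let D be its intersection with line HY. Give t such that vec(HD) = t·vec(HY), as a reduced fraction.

Work in coordinates with H = (0, 0), Q = (1, 0), J = (0, 1), G = (2, -2).
1. N lies on line JG with JN:NG = 3:2 ⇒ N = (6/5, -4/5)
2. A lies on line QH with QA:AH = 5:1 ⇒ A = (1/6, 0)
3. P is the midpoint of JQ ⇒ P = (1/2, 1/2)
4. M is the midpoint of AN ⇒ M = (41/60, -2/5)
5. Y is the centroid of triangle PGQ ⇒ Y = (7/6, -1/2)
through M parallel to JA: direction (1/6, -1); meets HY at D = (259/390, -37/130)
D = H + t·(Y−H) with t = 37/65

t = 37/65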